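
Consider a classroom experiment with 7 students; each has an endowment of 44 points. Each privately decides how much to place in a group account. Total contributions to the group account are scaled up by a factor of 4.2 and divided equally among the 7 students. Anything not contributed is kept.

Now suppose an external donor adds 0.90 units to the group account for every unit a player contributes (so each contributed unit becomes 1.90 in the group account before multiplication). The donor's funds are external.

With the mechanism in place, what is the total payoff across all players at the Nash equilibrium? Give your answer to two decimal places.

Under the mechanism each unit contributed yields 4.2 × 1.90 / 7 = 1.1400 back to its contributor per unit of net cost, which exceeds 1, making full contribution the dominant choice for everyone.
At the Nash equilibrium everyone contributes 44. Group total payoff = 4.2 × 1.90 × 308 = 2457.84.

2457.84 points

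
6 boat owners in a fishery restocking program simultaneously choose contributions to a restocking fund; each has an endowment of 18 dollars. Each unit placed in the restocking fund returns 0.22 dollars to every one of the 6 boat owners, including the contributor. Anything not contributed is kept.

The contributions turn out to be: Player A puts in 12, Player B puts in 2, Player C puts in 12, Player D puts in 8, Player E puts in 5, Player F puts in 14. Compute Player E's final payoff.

24.66 dollars

Total contributed: 12 + 2 + 12 + 8 + 5 + 14 = 53.
Each receives 0.22 × 53 = 11.66 from the restocking fund.
Player E keeps 18 − 5 = 13, so Player E's payoff is 13 + 11.66 = 24.66.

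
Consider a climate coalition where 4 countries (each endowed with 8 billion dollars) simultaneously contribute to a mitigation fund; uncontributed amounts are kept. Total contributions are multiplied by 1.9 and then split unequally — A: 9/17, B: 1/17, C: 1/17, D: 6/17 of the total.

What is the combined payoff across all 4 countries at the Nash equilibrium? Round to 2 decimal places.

Player j's private return per contributed unit is 1.9 × (j's share). Contributing is weakly dominant for j when that share is at least 1/1.9 = 0.5263, and contributing 0 is dominant otherwise.
Only A (9/17) clears that bar, contributing 8; the remaining 3 contribute 0. Total contributed: 8.
The mitigation fund pays out 1.9 × 8 = 15.20 in total (split across the unequal shares, but the aggregate is all that matters for the group sum).
The 3 free-riders keep 8 each, adding 24. Group total = 24 + 15.20 = 39.20.

39.20 billion dollars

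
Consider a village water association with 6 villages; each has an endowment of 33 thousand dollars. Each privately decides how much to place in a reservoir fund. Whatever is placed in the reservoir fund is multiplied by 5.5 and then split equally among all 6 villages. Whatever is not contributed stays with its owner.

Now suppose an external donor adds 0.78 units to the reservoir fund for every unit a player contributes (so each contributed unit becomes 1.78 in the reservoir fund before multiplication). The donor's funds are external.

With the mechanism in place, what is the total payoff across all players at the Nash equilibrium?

The effective private return per unit is now 5.5 × 1.78 / 6 = 1.6317 > 1, so every player's dominant strategy flips to full contribution.
At the Nash equilibrium everyone contributes 33. Group total payoff = 5.5 × 1.78 × 198 = 1938.42.

1938.42 thousand dollars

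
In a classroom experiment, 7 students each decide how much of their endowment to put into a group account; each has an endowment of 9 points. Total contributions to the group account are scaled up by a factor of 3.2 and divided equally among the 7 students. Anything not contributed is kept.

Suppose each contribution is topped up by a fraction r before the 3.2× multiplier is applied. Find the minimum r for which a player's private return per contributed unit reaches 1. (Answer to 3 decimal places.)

With matching at rate r, one contributed unit becomes (1 + r) in the group account and returns 3.2 × (1 + r) / 7 to the contributor.
Setting this equal to 1: 1 + r = 7/3.2 = 2.1875.
So the minimum matching rate is r = 2.1875 − 1 = 1.188.

1.188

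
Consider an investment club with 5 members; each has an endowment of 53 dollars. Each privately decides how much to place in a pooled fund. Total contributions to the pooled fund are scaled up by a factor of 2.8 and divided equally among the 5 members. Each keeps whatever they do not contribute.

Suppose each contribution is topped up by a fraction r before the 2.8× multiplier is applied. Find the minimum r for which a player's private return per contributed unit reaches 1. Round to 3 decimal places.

With matching at rate r, one contributed unit becomes (1 + r) in the pooled fund and returns 2.8 × (1 + r) / 5 to the contributor.
Setting this equal to 1: 1 + r = 5/2.8 = 1.7857.
So the minimum matching rate is r = 1.7857 − 1 = 0.786.

0.786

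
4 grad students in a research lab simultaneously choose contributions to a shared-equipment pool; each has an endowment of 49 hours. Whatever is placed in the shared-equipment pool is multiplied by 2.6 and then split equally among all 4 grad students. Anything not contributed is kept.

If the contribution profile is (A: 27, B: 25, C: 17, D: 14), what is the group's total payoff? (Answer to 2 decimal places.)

328.80 hours

Total contributed: 27 + 25 + 17 + 14 = 83; total kept: 4 × 49 − 83 = 113.
The shared-equipment pool pays out 2.6 × 83 = 215.80 in aggregate.
Group total = 113 + 215.80 = 328.80.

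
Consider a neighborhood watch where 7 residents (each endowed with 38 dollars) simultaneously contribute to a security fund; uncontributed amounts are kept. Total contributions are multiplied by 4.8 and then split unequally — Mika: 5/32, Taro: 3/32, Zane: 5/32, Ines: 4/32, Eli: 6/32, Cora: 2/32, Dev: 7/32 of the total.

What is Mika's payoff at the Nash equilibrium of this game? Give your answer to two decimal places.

66.50 dollars

Each unit j contributes comes back to j as 4.8 × (j's share), so j prefers to contribute only if that share exceeds 1/4.8 = 0.2083; otherwise keeping the unit dominates.
The only share above 0.2083 is Dev's 7/32, contributing 38; the remaining 6 contribute 0. Total contributed: 38.
Mika keeps 38 and receives 4.8 × 38 × 5/32 = 28.50 from the security fund, for a payoff of 66.50.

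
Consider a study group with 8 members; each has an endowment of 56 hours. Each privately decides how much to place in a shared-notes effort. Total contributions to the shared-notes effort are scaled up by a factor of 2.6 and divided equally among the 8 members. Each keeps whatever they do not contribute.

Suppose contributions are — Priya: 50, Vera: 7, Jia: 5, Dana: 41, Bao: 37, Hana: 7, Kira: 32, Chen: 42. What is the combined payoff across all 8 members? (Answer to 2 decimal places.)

Total contributed: 50 + 7 + 5 + 41 + 37 + 7 + 32 + 42 = 221; total kept: 8 × 56 − 221 = 227.
The shared-notes effort pays out 2.6 × 221 = 574.60 in aggregate.
Group total = 227 + 574.60 = 801.60.

801.60 hours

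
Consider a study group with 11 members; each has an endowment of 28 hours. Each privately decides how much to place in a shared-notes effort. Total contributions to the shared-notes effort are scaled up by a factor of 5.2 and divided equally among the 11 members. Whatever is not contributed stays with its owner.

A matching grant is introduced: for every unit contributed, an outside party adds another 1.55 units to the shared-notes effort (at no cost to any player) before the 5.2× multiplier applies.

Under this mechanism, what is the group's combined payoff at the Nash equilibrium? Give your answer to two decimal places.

With the mechanism, a contributed unit returns 5.2 × 2.55 / 11 = 1.2055 per unit of net cost to the contributor — now above 1 — so contributing fully is weakly dominant for every player.
At the Nash equilibrium everyone contributes 28. Group total payoff = 5.2 × 2.55 × 308 = 4084.08.

4084.08 hours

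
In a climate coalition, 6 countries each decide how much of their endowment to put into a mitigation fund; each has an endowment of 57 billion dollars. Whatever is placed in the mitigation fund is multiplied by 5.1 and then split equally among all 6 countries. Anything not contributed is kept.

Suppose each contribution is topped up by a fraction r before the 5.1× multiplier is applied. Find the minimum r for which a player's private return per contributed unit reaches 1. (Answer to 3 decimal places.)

0.176

With matching at rate r, one contributed unit becomes (1 + r) in the mitigation fund and returns 5.1 × (1 + r) / 6 to the contributor.
Setting this equal to 1: 1 + r = 6/5.1 = 1.1765.
So the minimum matching rate is r = 1.1765 − 1 = 0.176.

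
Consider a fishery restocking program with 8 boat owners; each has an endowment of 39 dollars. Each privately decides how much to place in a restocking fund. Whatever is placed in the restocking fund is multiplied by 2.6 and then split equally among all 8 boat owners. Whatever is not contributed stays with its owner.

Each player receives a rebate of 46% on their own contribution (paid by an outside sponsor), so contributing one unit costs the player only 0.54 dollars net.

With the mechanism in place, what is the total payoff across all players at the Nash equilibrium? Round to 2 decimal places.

312.00 dollars

With the mechanism, a contributed unit returns (2.6/8) / 0.54 = 0.6019 per unit of net cost — still below 1 — so contributing 0 remains dominant for every player.
At the Nash equilibrium no one contributes; group total payoff = 8 × 39 = 312.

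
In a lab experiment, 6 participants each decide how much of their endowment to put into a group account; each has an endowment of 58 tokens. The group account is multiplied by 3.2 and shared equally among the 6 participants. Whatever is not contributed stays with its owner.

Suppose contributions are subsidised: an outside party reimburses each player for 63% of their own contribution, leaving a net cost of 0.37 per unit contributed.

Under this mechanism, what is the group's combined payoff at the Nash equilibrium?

1332.84 tokens

With the mechanism, a contributed unit returns (3.2/6) / 0.37 = 1.4414 per unit of net cost to the contributor — now above 1 — so contributing fully is weakly dominant for every player.
So the Nash equilibrium is full contribution by all 6; the group earns 6 × (58 × 0.63 + 3.2 × 58) = 1332.84.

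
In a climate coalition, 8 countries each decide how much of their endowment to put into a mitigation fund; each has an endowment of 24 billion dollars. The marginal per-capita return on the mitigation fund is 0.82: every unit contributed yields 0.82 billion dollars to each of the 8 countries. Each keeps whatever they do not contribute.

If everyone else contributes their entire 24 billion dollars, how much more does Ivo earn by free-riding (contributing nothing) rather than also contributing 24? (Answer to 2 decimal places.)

4.32 billion dollars

Switching from a contribution of 24 to 0 lets Ivo keep an extra 24 billion dollars, but lowers the mitigation fund by 24, which costs Ivo their own share of that drop: 0.82 × 24 = 19.68.
Net gain = 24 − 19.68 = 4.32. The private return per contributed unit (0.82) is below 1, so free-riding is indeed the best response regardless of what the others do.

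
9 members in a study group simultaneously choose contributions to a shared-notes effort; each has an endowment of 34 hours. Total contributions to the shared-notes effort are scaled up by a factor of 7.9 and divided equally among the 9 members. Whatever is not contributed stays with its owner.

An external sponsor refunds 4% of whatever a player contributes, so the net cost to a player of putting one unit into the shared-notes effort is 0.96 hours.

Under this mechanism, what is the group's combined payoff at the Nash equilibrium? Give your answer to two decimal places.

Even with the mechanism, each unit contributed returns only (7.9/9) / 0.96 = 0.9144 per unit of net cost, so contributing nothing is still dominant.
Everyone keeps their endowment and the group total is 9 × 34 = 306.

306.00 hours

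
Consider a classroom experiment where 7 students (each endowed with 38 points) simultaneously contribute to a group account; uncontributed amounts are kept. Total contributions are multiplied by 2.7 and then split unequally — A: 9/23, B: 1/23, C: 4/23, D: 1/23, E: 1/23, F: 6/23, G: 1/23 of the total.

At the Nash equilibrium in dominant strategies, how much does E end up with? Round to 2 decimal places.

42.46 points

Player j's private return per contributed unit is 2.7 × (j's share). Contributing is weakly dominant for j when that share is at least 1/2.7 = 0.3704, and contributing 0 is dominant otherwise.
A alone (share 9/23) is above the threshold, contributing 38; the remaining 6 contribute 0. Total contributed: 38.
E keeps 38 and receives 2.7 × 38 × 1/23 = 4.46 from the group account, for a payoff of 42.46.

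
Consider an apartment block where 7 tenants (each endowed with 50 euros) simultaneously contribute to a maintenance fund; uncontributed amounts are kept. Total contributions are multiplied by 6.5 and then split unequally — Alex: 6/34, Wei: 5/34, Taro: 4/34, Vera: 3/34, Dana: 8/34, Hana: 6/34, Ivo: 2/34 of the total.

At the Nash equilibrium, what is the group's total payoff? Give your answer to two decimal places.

1175.00 euros

Player j's private return per contributed unit is 6.5 × (j's share). Contributing is weakly dominant for j when that share is at least 1/6.5 = 0.1538, and contributing 0 is dominant otherwise.
Alex, Dana and Hana clear that bar, contributing 50 each; the remaining 4 contribute 0. Total contributed: 150.
The maintenance fund pays out 6.5 × 150 = 975.00 in total (split across the unequal shares, but the aggregate is all that matters for the group sum).
The 4 free-riders keep 50 each, adding 200. Group total = 200 + 975.00 = 1175.00.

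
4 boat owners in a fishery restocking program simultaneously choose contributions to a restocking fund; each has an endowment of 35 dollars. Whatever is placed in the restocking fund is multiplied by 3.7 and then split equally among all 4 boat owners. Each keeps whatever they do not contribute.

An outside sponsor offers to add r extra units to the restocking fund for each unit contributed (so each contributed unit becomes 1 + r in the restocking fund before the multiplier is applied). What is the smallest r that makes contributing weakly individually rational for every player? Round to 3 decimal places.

With matching at rate r, one contributed unit becomes (1 + r) in the restocking fund and returns 3.7 × (1 + r) / 4 to the contributor.
Setting this equal to 1: 1 + r = 4/3.7 = 1.0811.
So the minimum matching rate is r = 1.0811 − 1 = 0.081.

0.081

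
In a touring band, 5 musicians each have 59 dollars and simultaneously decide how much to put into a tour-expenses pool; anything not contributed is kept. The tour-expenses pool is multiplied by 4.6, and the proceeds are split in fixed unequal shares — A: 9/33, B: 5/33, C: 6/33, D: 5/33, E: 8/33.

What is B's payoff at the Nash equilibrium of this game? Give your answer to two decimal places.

141.24 dollars

A player with share s gets back 4.6·s per unit contributed, so full contribution is dominant for anyone with s > 1/4.6 = 0.2174 and zero contribution is dominant for anyone below.
A and E are above the threshold, contributing 59 each; the remaining 3 contribute 0. Total contributed: 118.
B keeps 59 and receives 4.6 × 118 × 5/33 = 82.24 from the tour-expenses pool, for a payoff of 141.24.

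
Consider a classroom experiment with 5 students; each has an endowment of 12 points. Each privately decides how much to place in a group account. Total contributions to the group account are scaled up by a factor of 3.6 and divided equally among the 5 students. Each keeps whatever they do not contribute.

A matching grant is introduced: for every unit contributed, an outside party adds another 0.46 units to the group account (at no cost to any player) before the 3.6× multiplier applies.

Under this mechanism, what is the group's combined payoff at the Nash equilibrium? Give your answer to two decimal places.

The effective private return per unit is now 3.6 × 1.46 / 5 = 1.0512 > 1, so every player's dominant strategy flips to full contribution.
At the Nash equilibrium everyone contributes 12. Group total payoff = 3.6 × 1.46 × 60 = 315.36.

315.36 points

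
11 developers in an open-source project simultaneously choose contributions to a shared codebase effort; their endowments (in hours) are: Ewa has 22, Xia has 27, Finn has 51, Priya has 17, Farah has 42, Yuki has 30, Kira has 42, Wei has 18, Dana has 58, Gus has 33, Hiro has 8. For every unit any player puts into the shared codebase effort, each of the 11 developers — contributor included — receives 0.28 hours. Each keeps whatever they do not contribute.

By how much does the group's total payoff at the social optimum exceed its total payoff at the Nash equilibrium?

The private return per contributed unit is 0.28 < 1 for everyone, so the Nash equilibrium is zero contribution and the group total is Σ E_j = 22 + 27 + 51 + 17 + 42 + 30 + 42 + 18 + 58 + 33 + 8 = 348.
Each contributed unit returns 3.080 to the group, so the social optimum is full contribution by everyone: group total = 3.080 × 348 = 1071.84.
Efficiency loss = (3.080 − 1) × 348 = 723.84.

723.84 hours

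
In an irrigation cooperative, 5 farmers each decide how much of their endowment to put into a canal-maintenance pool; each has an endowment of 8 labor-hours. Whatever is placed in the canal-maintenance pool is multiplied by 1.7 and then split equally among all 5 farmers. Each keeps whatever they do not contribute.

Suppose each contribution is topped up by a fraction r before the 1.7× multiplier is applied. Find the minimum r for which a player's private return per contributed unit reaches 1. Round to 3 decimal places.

1.941

With matching at rate r, one contributed unit becomes (1 + r) in the canal-maintenance pool and returns 1.7 × (1 + r) / 5 to the contributor.
Setting this equal to 1: 1 + r = 5/1.7 = 2.9412.
So the minimum matching rate is r = 2.9412 − 1 = 1.941.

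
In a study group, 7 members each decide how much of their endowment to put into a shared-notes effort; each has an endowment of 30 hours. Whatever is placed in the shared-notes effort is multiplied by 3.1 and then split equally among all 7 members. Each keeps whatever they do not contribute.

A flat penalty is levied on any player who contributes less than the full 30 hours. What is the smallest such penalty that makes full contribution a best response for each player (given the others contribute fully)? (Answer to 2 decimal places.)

Given the others contribute fully, the best deviation is to contribute 0 (any partial contribution still incurs the fine and gives up units whose private return 0.4429 is below 1).
Deviating from 30 to 0 saves 30 hours but forfeits the deviator's share of the drop in the shared-notes effort: 3.1/7 × 30 = 13.29.
So the deviation gain is 30 − 13.29 = 16.71, and the fine must be at least 16.71 hours to wipe it out.

16.71 hours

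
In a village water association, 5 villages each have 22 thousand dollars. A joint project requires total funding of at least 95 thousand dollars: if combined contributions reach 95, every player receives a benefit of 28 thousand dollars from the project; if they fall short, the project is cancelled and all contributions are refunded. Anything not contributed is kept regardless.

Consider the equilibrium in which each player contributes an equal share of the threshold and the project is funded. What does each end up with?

Equal share of the threshold: 95/5 = 19.
At this profile no one gains by cutting their contribution: any cut drops the total below 95, the project is cancelled, contributions are refunded, and the deviator ends with 22, which is less than 22 − 19 + 28 = 31. Contributing more than 19 just wastes the excess. So contributing exactly 19 is a best response.
Each player's payoff: 22 − 19 + 28 = 31.

31 thousand dollars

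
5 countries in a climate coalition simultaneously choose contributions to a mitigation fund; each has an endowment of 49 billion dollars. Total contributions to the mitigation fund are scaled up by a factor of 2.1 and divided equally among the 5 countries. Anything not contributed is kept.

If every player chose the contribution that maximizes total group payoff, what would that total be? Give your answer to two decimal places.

Each contributed unit returns 2.100 to the group as a whole (0.4200 to each of 5 players), which exceeds 1, so the social optimum is full contribution: group total = 2.100 × 245 = 514.50.

514.50 billion dollars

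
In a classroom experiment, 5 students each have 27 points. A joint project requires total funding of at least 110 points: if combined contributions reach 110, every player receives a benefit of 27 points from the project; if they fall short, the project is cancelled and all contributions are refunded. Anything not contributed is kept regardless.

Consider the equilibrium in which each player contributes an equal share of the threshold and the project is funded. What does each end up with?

32 points

Equal share of the threshold: 110/5 = 22.
At this profile no one gains by cutting their contribution: any cut drops the total below 110, the project is cancelled, contributions are refunded, and the deviator ends with 27, which is less than 27 − 22 + 27 = 32. Contributing more than 22 just wastes the excess. So contributing exactly 22 is a best response.
Each player's payoff: 27 − 22 + 27 = 32.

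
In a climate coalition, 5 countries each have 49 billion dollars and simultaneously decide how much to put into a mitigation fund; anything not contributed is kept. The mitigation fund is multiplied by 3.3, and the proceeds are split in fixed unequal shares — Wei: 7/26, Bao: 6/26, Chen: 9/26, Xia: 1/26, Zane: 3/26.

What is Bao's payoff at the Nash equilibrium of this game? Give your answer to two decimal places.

86.32 billion dollars

Each unit j contributes comes back to j as 3.3 × (j's share), so j prefers to contribute only if that share exceeds 1/3.3 = 0.3030; otherwise keeping the unit dominates.
The only share above 0.3030 is Chen's 9/26, contributing 49; the remaining 4 contribute 0. Total contributed: 49.
Bao keeps 49 and receives 3.3 × 49 × 6/26 = 37.32 from the mitigation fund, for a payoff of 86.32.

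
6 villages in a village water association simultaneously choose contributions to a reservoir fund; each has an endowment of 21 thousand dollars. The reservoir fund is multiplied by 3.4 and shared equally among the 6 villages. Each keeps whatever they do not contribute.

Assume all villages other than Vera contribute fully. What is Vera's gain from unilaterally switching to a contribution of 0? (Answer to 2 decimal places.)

Switching from a contribution of 21 to 0 lets Vera keep an extra 21 thousand dollars, but lowers the reservoir fund by 21, which costs Vera their own share of that drop: 3.4/6 × 21 = 11.90.
Net gain = 21 − 11.90 = 9.10. The private return per contributed unit (0.5667) is below 1, so free-riding is indeed the best response regardless of what the others do.

9.10 thousand dollars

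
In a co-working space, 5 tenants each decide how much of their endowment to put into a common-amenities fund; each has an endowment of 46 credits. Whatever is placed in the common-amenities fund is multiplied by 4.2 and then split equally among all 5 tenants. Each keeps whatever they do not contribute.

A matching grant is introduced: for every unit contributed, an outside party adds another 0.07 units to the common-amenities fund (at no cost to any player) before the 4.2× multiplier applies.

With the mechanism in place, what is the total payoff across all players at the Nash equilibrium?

With the mechanism, a contributed unit returns 4.2 × 1.07 / 5 = 0.8988 per unit of net cost — still below 1 — so contributing 0 remains dominant for every player.
Everyone keeps their endowment and the group total is 5 × 46 = 230.

230.00 credits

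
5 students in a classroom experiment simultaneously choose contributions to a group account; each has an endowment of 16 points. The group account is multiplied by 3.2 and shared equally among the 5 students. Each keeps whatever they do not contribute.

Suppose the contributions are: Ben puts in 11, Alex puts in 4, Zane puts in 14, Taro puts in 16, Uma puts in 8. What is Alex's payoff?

Total contributed: 11 + 4 + 14 + 16 + 8 = 53.
Each receives 3.2 × 53 / 5 = 33.92 from the group account.
Alex keeps 16 − 4 = 12, so Alex's payoff is 12 + 33.92 = 45.92.

45.92 points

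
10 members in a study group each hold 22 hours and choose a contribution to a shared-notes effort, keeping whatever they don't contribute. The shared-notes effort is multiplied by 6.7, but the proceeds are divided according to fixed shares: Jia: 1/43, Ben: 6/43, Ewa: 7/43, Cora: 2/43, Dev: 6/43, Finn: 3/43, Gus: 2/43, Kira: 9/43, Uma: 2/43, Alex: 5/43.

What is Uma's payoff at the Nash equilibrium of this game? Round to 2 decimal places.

35.71 hours

Each unit j contributes comes back to j as 6.7 × (j's share), so j prefers to contribute only if that share exceeds 1/6.7 = 0.1493; otherwise keeping the unit dominates.
Ewa and Kira clear that bar, contributing 22 each; the remaining 8 contribute 0. Total contributed: 44.
Uma keeps 22 and receives 6.7 × 44 × 2/43 = 13.71 from the shared-notes effort, for a payoff of 35.71.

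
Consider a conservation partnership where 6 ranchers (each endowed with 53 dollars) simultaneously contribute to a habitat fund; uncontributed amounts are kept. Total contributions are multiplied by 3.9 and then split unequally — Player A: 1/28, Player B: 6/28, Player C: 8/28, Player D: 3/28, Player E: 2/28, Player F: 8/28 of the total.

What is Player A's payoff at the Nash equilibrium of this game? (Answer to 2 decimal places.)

Each unit j contributes comes back to j as 3.9 × (j's share), so j prefers to contribute only if that share exceeds 1/3.9 = 0.2564; otherwise keeping the unit dominates.
Player C and Player F are above the threshold, contributing 53 each; the remaining 4 contribute 0. Total contributed: 106.
Player A keeps 53 and receives 3.9 × 106 × 1/28 = 14.76 from the habitat fund, for a payoff of 67.76.

67.76 dollars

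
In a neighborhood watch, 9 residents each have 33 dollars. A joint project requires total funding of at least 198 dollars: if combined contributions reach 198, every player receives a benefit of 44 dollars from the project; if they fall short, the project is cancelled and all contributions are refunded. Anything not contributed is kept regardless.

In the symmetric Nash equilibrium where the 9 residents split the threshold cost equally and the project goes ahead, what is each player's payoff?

55 dollars

Equal share of the threshold: 198/9 = 22.
At this profile no one gains by cutting their contribution: any cut drops the total below 198, the project is cancelled, contributions are refunded, and the deviator ends with 33, which is less than 33 − 22 + 44 = 55. Contributing more than 22 just wastes the excess. So contributing exactly 22 is a best response.
Each player's payoff: 33 − 22 + 44 = 55.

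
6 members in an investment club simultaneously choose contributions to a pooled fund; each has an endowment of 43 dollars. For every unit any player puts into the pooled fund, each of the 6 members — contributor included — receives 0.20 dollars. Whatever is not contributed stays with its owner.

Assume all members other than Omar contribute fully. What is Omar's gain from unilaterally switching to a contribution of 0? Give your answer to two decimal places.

34.40 dollars

Switching from a contribution of 43 to 0 lets Omar keep an extra 43 dollars, but lowers the pooled fund by 43, which costs Omar their own share of that drop: 0.20 × 43 = 8.60.
Net gain = 43 − 8.60 = 34.40. The private return per contributed unit (0.20) is below 1, so free-riding is indeed the best response regardless of what the others do.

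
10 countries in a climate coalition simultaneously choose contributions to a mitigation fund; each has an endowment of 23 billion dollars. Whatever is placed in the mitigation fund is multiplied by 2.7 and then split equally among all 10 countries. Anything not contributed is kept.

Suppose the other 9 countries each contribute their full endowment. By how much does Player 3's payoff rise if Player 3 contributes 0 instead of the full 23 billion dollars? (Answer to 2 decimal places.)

Switching from a contribution of 23 to 0 lets Player 3 keep an extra 23 billion dollars, but lowers the mitigation fund by 23, which costs Player 3 their own share of that drop: 2.7/10 × 23 = 6.21.
Net gain = 23 − 6.21 = 16.79. The private return per contributed unit (0.2700) is below 1, so free-riding is indeed the best response regardless of what the others do.

16.79 billion dollars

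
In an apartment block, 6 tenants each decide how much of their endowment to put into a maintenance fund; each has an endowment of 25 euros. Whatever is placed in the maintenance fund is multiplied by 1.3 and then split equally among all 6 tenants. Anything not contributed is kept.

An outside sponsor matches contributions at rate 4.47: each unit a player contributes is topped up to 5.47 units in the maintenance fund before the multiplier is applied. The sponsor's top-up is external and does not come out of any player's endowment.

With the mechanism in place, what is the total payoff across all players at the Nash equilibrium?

The effective private return per unit is now 1.3 × 5.47 / 6 = 1.1852 > 1, so every player's dominant strategy flips to full contribution.
At the Nash equilibrium everyone contributes 25. Group total payoff = 1.3 × 5.47 × 150 = 1066.65.

1066.65 euros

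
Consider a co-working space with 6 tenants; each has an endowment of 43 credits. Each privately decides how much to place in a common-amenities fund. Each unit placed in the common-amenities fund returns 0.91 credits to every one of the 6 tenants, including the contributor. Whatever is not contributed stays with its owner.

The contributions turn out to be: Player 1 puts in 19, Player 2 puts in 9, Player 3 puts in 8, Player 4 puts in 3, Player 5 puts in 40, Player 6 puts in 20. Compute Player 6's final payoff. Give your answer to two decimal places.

Total contributed: 19 + 9 + 8 + 3 + 40 + 20 = 99.
Each receives 0.91 × 99 = 90.09 from the common-amenities fund.
Player 6 keeps 43 − 20 = 23, so Player 6's payoff is 23 + 90.09 = 113.09.

113.09 credits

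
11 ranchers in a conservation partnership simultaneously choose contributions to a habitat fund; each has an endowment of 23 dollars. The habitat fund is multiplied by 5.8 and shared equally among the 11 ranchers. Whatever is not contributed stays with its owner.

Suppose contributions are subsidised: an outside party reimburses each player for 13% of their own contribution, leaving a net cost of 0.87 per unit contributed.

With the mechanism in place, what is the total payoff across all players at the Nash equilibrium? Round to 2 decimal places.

With the mechanism, a contributed unit returns (5.8/11) / 0.87 = 0.6061 per unit of net cost — still below 1 — so contributing 0 remains dominant for every player.
At the Nash equilibrium no one contributes; group total payoff = 11 × 23 = 253.

253.00 dollars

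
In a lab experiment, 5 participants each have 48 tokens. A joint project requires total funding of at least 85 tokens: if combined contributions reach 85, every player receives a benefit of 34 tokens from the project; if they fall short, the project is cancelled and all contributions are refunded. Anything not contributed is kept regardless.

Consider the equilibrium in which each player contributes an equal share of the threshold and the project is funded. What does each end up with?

65 tokens

Equal share of the threshold: 85/5 = 17.
At this profile no one gains by cutting their contribution: any cut drops the total below 85, the project is cancelled, contributions are refunded, and the deviator ends with 48, which is less than 48 − 17 + 34 = 65. Contributing more than 17 just wastes the excess. So contributing exactly 17 is a best response.
Each player's payoff: 48 − 17 + 34 = 65.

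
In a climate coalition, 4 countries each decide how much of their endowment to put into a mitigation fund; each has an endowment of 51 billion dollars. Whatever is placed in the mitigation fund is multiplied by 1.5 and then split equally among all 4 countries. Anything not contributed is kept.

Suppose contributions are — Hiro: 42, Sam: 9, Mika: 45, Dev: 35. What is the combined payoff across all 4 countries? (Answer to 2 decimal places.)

269.50 billion dollars

Total contributed: 42 + 9 + 45 + 35 = 131; total kept: 4 × 51 − 131 = 73.
The mitigation fund pays out 1.5 × 131 = 196.50 in aggregate.
Group total = 73 + 196.50 = 269.50.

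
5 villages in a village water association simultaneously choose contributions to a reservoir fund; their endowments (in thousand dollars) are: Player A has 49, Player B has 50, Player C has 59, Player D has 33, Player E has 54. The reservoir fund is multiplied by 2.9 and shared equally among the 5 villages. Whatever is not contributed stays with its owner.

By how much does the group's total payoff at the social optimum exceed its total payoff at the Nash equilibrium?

The private return per contributed unit is 2.9/5 = 0.5800 < 1 for every player regardless of endowment, so the Nash equilibrium is zero contribution and the group total is Σ E_j = 49 + 50 + 59 + 33 + 54 = 245.
Each contributed unit returns 2.900 to the group, so the social optimum is full contribution by everyone: group total = 2.900 × 245 = 710.50.
Efficiency loss = (2.900 − 1) × 245 = 465.50.

465.50 thousand dollars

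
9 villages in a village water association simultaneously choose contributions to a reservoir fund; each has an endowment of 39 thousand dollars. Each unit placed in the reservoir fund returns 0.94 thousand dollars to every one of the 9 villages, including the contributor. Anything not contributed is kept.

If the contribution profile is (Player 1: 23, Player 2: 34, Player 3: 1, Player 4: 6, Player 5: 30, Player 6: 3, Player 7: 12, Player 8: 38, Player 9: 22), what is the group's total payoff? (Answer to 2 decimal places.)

1611.74 thousand dollars

Total contributed: 23 + 34 + 1 + 6 + 30 + 3 + 12 + 38 + 22 = 169; total kept: 9 × 39 − 169 = 182.
The reservoir fund pays out 0.94 × 9 × 169 = 1429.74 in aggregate.
Group total = 182 + 1429.74 = 1611.74.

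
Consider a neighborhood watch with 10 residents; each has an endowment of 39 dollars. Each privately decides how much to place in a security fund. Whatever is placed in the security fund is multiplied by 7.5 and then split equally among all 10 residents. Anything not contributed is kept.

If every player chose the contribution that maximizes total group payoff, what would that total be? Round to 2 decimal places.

2925.00 dollars

Each contributed unit returns 7.500 to the group as a whole (0.7500 to each of 10 players), which exceeds 1, so the social optimum is full contribution: group total = 7.500 × 390 = 2925.00.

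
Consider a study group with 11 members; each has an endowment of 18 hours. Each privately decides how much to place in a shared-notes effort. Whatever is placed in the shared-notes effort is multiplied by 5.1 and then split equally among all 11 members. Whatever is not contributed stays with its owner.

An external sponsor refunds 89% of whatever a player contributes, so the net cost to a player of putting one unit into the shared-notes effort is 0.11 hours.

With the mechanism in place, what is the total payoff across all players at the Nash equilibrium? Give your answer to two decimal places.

The effective private return per unit is now (5.1/11) / 0.11 = 4.2149 > 1, so every player's dominant strategy flips to full contribution.
So the Nash equilibrium is full contribution by all 11; the group earns 11 × (18 × 0.89 + 5.1 × 18) = 1186.02.

1186.02 hours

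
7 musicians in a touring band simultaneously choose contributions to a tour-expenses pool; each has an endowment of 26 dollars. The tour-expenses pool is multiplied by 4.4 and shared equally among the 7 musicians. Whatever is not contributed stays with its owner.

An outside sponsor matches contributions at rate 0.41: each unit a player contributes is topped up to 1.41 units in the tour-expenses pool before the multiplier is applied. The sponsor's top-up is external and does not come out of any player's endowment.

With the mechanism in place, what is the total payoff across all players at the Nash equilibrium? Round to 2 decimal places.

With the mechanism, a contributed unit returns 4.4 × 1.41 / 7 = 0.8863 per unit of net cost — still below 1 — so contributing 0 remains dominant for every player.
Everyone keeps their endowment and the group total is 7 × 26 = 182.

182.00 dollars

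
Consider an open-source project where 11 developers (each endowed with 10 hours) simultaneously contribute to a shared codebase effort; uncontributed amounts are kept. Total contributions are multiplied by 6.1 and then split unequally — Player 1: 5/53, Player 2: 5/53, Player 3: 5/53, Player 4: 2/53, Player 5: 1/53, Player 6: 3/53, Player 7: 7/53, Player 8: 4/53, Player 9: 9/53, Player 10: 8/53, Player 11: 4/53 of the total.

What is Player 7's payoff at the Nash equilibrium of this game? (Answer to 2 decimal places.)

Each unit j contributes comes back to j as 6.1 × (j's share), so j prefers to contribute only if that share exceeds 1/6.1 = 0.1639; otherwise keeping the unit dominates.
Player 9 alone (share 9/53) is above the threshold, contributing 10; the remaining 10 contribute 0. Total contributed: 10.
Player 7 keeps 10 and receives 6.1 × 10 × 7/53 = 8.06 from the shared codebase effort, for a payoff of 18.06.

18.06 hours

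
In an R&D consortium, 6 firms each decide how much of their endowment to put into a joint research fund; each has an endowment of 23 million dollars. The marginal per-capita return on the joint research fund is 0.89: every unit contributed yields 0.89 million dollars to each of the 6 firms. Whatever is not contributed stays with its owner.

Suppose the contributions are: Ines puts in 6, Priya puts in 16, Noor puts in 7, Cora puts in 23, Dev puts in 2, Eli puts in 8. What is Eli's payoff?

Total contributed: 6 + 16 + 7 + 23 + 2 + 8 = 62.
Each receives 0.89 × 62 = 55.18 from the joint research fund.
Eli keeps 23 − 8 = 15, so Eli's payoff is 15 + 55.18 = 70.18.

70.18 million dollars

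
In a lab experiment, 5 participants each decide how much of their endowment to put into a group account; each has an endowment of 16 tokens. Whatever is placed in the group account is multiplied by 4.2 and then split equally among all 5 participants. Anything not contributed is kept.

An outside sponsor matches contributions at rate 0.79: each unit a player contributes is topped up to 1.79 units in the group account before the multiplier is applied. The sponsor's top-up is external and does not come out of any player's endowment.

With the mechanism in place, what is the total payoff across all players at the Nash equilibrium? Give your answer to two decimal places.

601.44 tokens

With the mechanism, a contributed unit returns 4.2 × 1.79 / 5 = 1.5036 per unit of net cost to the contributor — now above 1 — so contributing fully is weakly dominant for every player.
At the Nash equilibrium everyone contributes 16. Group total payoff = 4.2 × 1.79 × 80 = 601.44.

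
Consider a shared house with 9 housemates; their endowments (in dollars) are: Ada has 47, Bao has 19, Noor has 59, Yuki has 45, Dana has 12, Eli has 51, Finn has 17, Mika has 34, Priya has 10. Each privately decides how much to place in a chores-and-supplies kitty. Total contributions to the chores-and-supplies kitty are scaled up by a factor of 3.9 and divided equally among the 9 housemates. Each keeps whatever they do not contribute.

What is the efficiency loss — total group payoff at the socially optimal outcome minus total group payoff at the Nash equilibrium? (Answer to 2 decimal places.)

The private return per contributed unit is 3.9/9 = 0.4333 < 1 for every player regardless of endowment, so the Nash equilibrium is zero contribution and the group total is Σ E_j = 47 + 19 + 59 + 45 + 12 + 51 + 17 + 34 + 10 = 294.
Each contributed unit returns 3.900 to the group, so the social optimum is full contribution by everyone: group total = 3.900 × 294 = 1146.60.
Efficiency loss = (3.900 − 1) × 294 = 852.60.

852.60 dollars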